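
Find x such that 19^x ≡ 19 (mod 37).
1

Baby-step giant-step with step n = ⌈√37⌉ = 7.
Baby steps 19^j mod 37 (j:value) for j=0..6: 0:1, 1:19, 2:28, 3:14, 4:7, 5:22, 6:11.
h = 19 is already in the table at j=1, so x = 1.
Check: 19^1 ≡ 19 (mod 37).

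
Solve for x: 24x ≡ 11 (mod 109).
x ≡ 5 (mod 109)

gcd(24, 109) = 1, which divides 11, so solutions exist.
Find 24^(-1) mod 109 by the extended Euclidean algorithm:
109 = 4 × 24 + 13  ⟹  13 = (1)·109 + (-4)·24
24 = 1 × 13 + 11  ⟹  11 = (-1)·109 + (5)·24
13 = 1 × 11 + 2  ⟹  2 = (2)·109 + (-9)·24
11 = 5 × 2 + 1  ⟹  1 = (-11)·109 + (50)·24
So (50)·24 ≡ 1 (mod 109), i.e. 24^(-1) ≡ 50 (mod 109).
x ≡ 50 × 11 = 550 ≡ 5 (mod 109).
Check: 24 × 5 = 120 ≡ 11 (mod 109).
Unique solution: x ≡ 5 (mod 109)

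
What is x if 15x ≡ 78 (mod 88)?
x ≡ 58 (mod 88)

gcd(15, 88) = 1, which divides 78, so solutions exist.
Find 15^(-1) mod 88 by the extended Euclidean algorithm:
88 = 5 × 15 + 13  ⟹  13 = (1)·88 + (-5)·15
15 = 1 × 13 + 2  ⟹  2 = (-1)·88 + (6)·15
13 = 6 × 2 + 1  ⟹  1 = (7)·88 + (-41)·15
So (-41)·15 ≡ 1 (mod 88), i.e. 15^(-1) ≡ -41 ≡ 47 (mod 88).
x ≡ 47 × 78 = 3666 ≡ 58 (mod 88).
Check: 15 × 58 = 870 ≡ 78 (mod 88).
Unique solution: x ≡ 58 (mod 88)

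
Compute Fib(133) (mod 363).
101

Matrix identity: Q^n = [[F_(n+1), F_n], [F_n, F_(n-1)]] with Q = [[1,1],[1,0]].
n = 133 = 10000101₂. Square-and-multiply, entries mod 363:
Q^1 = [[1,1],[1,0]]
Q^2 = (Q^1)² = [[2,1],[1,1]]
Q^4 = (Q^2)² = [[5,3],[3,2]]
Q^8 = (Q^4)² = [[34,21],[21,13]]
Q^16 = (Q^8)² = [[145,261],[261,247]]
Q^33 = (Q^16)²·Q = [[157,211],[211,309]]
Q^66 = (Q^33)² = [[200,316],[316,247]]
Q^133 = (Q^66)²·Q = [[146,101],[101,45]]
F_133 mod 363 = Q^133[0][1] = 101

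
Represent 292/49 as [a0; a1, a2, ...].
[5; 1, 23, 2]

Euclidean algorithm steps:
292 = 5 × 49 + 47
49 = 1 × 47 + 2
47 = 23 × 2 + 1
2 = 2 × 1 + 0
Continued fraction: [5; 1, 23, 2]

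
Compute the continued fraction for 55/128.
[0; 2, 3, 18]

Euclidean algorithm steps:
55 = 0 × 128 + 55
128 = 2 × 55 + 18
55 = 3 × 18 + 1
18 = 18 × 1 + 0
Continued fraction: [0; 2, 3, 18]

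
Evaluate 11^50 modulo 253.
55

Repeated squaring. Binary of 50 = 110010.
11^1 ≡ 11 (mod 253); 11^2 ≡ 121 (mod 253); 11^4 ≡ 220 (mod 253); 11^8 ≡ 77 (mod 253); 11^16 ≡ 110 (mod 253); 11^32 ≡ 209 (mod 253)
11^50 = 11^2 × 11^16 × 11^32 ≡ 55 (mod 253)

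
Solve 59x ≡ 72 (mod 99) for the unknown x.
x ≡ 18 (mod 99)

gcd(59, 99) = 1, which divides 72, so solutions exist.
Find 59^(-1) mod 99 by the extended Euclidean algorithm:
99 = 1 × 59 + 40  ⟹  40 = (1)·99 + (-1)·59
59 = 1 × 40 + 19  ⟹  19 = (-1)·99 + (2)·59
40 = 2 × 19 + 2  ⟹  2 = (3)·99 + (-5)·59
19 = 9 × 2 + 1  ⟹  1 = (-28)·99 + (47)·59
So (47)·59 ≡ 1 (mod 99), i.e. 59^(-1) ≡ 47 (mod 99).
x ≡ 47 × 72 = 3384 ≡ 18 (mod 99).
Check: 59 × 18 = 1062 ≡ 72 (mod 99).
Unique solution: x ≡ 18 (mod 99)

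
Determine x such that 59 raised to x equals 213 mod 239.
152

Baby-step giant-step with step n = ⌈√239⌉ = 16.
Baby steps 59^j mod 239 (j:value) for j=0..15: 0:1, 1:59, 2:135, 3:78, 4:61, 5:14, 6:109, 7:217, 8:136, 9:137, 10:196, 11:92, 12:170, 13:231, 14:6, 15:115.
Giant-step multiplier: 59^(-16) ≡ 59^(238-16) = 59^222 ≡ 18 (mod 239).
Giant steps γ_i = 213·18^i mod 239: γ_0=213, γ_1=10, γ_2=180, γ_3=133, γ_4=4, γ_5=72, γ_6=101, γ_7=145, γ_8=220, γ_9=136 (in table at j=8).
x = i·n + j = 9·16 + 8 = 152.
Check: 59^152 ≡ 213 (mod 239).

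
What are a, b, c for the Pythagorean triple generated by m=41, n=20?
(1281, 1640, 2081)

Euclid's formula: a = m² - n², b = 2mn, c = m² + n²
m = 41, n = 20
a = 41² - 20² = 1681 - 400 = 1281
b = 2 × 41 × 20 = 1640
c = 41² + 20² = 1681 + 400 = 2081
Verification: 1281² + 1640² = 1640961 + 2689600 = 4330561 = 2081² ✓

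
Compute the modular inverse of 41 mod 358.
131

gcd(41, 358) = 1, so the inverse exists.
Extended Euclidean algorithm on (358, 41):
358 = 8 × 41 + 30  ⟹  30 = (1)·358 + (-8)·41
41 = 1 × 30 + 11  ⟹  11 = (-1)·358 + (9)·41
30 = 2 × 11 + 8  ⟹  8 = (3)·358 + (-26)·41
11 = 1 × 8 + 3  ⟹  3 = (-4)·358 + (35)·41
8 = 2 × 3 + 2  ⟹  2 = (11)·358 + (-96)·41
3 = 1 × 2 + 1  ⟹  1 = (-15)·358 + (131)·41
So (131)·41 ≡ 1 (mod 358), i.e. 41^(-1) ≡ 131 (mod 358).
Check: 41 × 131 = 5371 ≡ 1 (mod 358)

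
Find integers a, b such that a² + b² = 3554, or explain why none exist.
23² + 55² (a=23, b=55)

Factorization: 3554 = 2 × 1777
By Fermat: n is sum of two squares iff every prime p ≡ 3 (mod 4) appears to even power.
All primes ≡ 3 (mod 4) appear to even power.
Search a = 0, 1, 2, … for 3554 - a² a perfect square: first hit at a = 23: 3554 - 529 = 3025 = 55².
3554 = 23² + 55² = 529 + 3025 ✓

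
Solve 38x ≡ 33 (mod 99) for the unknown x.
x ≡ 66 (mod 99)

gcd(38, 99) = 1, which divides 33, so solutions exist.
Find 38^(-1) mod 99 by the extended Euclidean algorithm:
99 = 2 × 38 + 23  ⟹  23 = (1)·99 + (-2)·38
38 = 1 × 23 + 15  ⟹  15 = (-1)·99 + (3)·38
23 = 1 × 15 + 8  ⟹  8 = (2)·99 + (-5)·38
15 = 1 × 8 + 7  ⟹  7 = (-3)·99 + (8)·38
8 = 1 × 7 + 1  ⟹  1 = (5)·99 + (-13)·38
So (-13)·38 ≡ 1 (mod 99), i.e. 38^(-1) ≡ -13 ≡ 86 (mod 99).
x ≡ 86 × 33 = 2838 ≡ 66 (mod 99).
Check: 38 × 66 = 2508 ≡ 33 (mod 99).
Unique solution: x ≡ 66 (mod 99)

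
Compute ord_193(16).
24

193 is prime, so ord(16) divides φ(193) = 192.
Divisors of 192: 1, 2, 3, 4, 6, 8, 12, 16, 24, 32, 48, 64, 96, 192.
Repeated squaring: 16^1 ≡ 16, 16^2 ≡ 63, 16^4 ≡ 109, 16^8 ≡ 108, 16^16 ≡ 84, 16^32 ≡ 108, 16^64 ≡ 84, 16^128 ≡ 108 (mod 193).
Test 16^d mod 193 for each divisor d in increasing order:
16^1 ≡ 16
16^2 ≡ 63
16^3 = 16^2·16^1 ≡ 43
16^4 ≡ 109
16^6 = 16^4·16^2 ≡ 112
16^8 ≡ 108
16^12 = 16^8·16^4 ≡ 192
16^16 ≡ 84
16^24 = 16^16·16^8 ≡ 1  ← first divisor giving 1
The order is 24.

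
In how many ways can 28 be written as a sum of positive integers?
3718

p(n) counts ways to write n as a sum of positive integers (order ignored).
Euler's pentagonal recurrence: p(k) = p(k-1) + p(k-2) - p(k-5) - p(k-7) + p(k-12) + p(k-15) - ... (offsets j(3j∓1)/2, signs ++--, p(0)=1, p(<0)=0).
DP table for k = 0..27: p(0)=1, p(1)=1, p(2)=2, p(3)=3, p(4)=5, p(5)=7, p(6)=11, p(7)=15, p(8)=22, p(9)=30, p(10)=42, p(11)=56, p(12)=77, p(13)=101, p(14)=135, p(15)=176, p(16)=231, p(17)=297, p(18)=385, p(19)=490, p(20)=627, p(21)=792, p(22)=1002, p(23)=1255, p(24)=1575, p(25)=1958, p(26)=2436, p(27)=3010.
Final step: p(28) = p(27) + p(26) - p(23) - p(21) + p(16) + p(13) - p(6) - p(2)
= 3010 + 2436 - 1255 - 792 + 231 + 101 - 11 - 2
= 3718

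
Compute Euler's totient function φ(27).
18

27 = 3^3
φ(n) = n × ∏(1 - 1/p) for each prime p dividing n
φ(27) = 27 × (1 - 1/3) = 18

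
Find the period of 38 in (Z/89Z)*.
88

89 is prime, so ord(38) divides φ(89) = 88.
Divisors of 88: 1, 2, 4, 8, 11, 22, 44, 88.
Repeated squaring: 38^1 ≡ 38, 38^2 ≡ 20, 38^4 ≡ 44, 38^8 ≡ 67, 38^16 ≡ 39, 38^32 ≡ 8, 38^64 ≡ 64 (mod 89).
Test 38^d mod 89 for each divisor d in increasing order:
38^1 ≡ 38
38^2 ≡ 20
38^4 ≡ 44
38^8 ≡ 67
38^11 = 38^8·38^2·38^1 ≡ 12
38^22 = 38^16·38^4·38^2 ≡ 55
38^44 = 38^32·38^8·38^4 ≡ 88
38^88 = 38^64·38^16·38^8 ≡ 1  ← first divisor giving 1
The order is 88.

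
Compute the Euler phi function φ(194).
96

194 = 2 × 97
φ(n) = n × ∏(1 - 1/p) for each prime p dividing n
φ(194) = 194 × (1 - 1/2) × (1 - 1/97) = 96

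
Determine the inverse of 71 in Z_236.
123

gcd(71, 236) = 1, so the inverse exists.
Extended Euclidean algorithm on (236, 71):
236 = 3 × 71 + 23  ⟹  23 = (1)·236 + (-3)·71
71 = 3 × 23 + 2  ⟹  2 = (-3)·236 + (10)·71
23 = 11 × 2 + 1  ⟹  1 = (34)·236 + (-113)·71
So (-113)·71 ≡ 1 (mod 236), i.e. 71^(-1) ≡ -113 ≡ 123 (mod 236).
Check: 71 × 123 = 8733 ≡ 1 (mod 236)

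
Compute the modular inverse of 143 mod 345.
152

gcd(143, 345) = 1, so the inverse exists.
Extended Euclidean algorithm on (345, 143):
345 = 2 × 143 + 59  ⟹  59 = (1)·345 + (-2)·143
143 = 2 × 59 + 25  ⟹  25 = (-2)·345 + (5)·143
59 = 2 × 25 + 9  ⟹  9 = (5)·345 + (-12)·143
25 = 2 × 9 + 7  ⟹  7 = (-12)·345 + (29)·143
9 = 1 × 7 + 2  ⟹  2 = (17)·345 + (-41)·143
7 = 3 × 2 + 1  ⟹  1 = (-63)·345 + (152)·143
So (152)·143 ≡ 1 (mod 345), i.e. 143^(-1) ≡ 152 (mod 345).
Check: 143 × 152 = 21736 ≡ 1 (mod 345)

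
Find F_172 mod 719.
241

Matrix identity: Q^n = [[F_(n+1), F_n], [F_n, F_(n-1)]] with Q = [[1,1],[1,0]].
n = 172 = 10101100₂. Square-and-multiply, entries mod 719:
Q^1 = [[1,1],[1,0]]
Q^2 = (Q^1)² = [[2,1],[1,1]]
Q^5 = (Q^2)²·Q = [[8,5],[5,3]]
Q^10 = (Q^5)² = [[89,55],[55,34]]
Q^21 = (Q^10)²·Q = [[455,161],[161,294]]
Q^43 = (Q^21)²·Q = [[506,709],[709,516]]
Q^86 = (Q^43)² = [[172,565],[565,326]]
Q^172 = (Q^86)² = [[94,241],[241,572]]
F_172 mod 719 = Q^172[0][1] = 241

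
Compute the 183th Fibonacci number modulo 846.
34

Matrix identity: Q^n = [[F_(n+1), F_n], [F_n, F_(n-1)]] with Q = [[1,1],[1,0]].
n = 183 = 10110111₂. Square-and-multiply, entries mod 846:
Q^1 = [[1,1],[1,0]]
Q^2 = (Q^1)² = [[2,1],[1,1]]
Q^5 = (Q^2)²·Q = [[8,5],[5,3]]
Q^11 = (Q^5)²·Q = [[144,89],[89,55]]
Q^22 = (Q^11)² = [[739,791],[791,794]]
Q^45 = (Q^22)²·Q = [[377,92],[92,285]]
Q^91 = (Q^45)²·Q = [[843,5],[5,838]]
Q^183 = (Q^91)²·Q = [[825,34],[34,791]]
F_183 mod 846 = Q^183[0][1] = 34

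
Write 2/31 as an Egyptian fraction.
1/16 + 1/496

Greedy algorithm:
2/31: ceiling(31/2) = 16, use 1/16
1/496: ceiling(496/1) = 496, use 1/496
Result: 2/31 = 1/16 + 1/496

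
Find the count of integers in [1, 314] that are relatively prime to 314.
156

314 = 2 × 157
φ(n) = n × ∏(1 - 1/p) for each prime p dividing n
φ(314) = 314 × (1 - 1/2) × (1 - 1/157) = 156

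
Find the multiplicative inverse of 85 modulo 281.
162

gcd(85, 281) = 1, so the inverse exists.
Extended Euclidean algorithm on (281, 85):
281 = 3 × 85 + 26  ⟹  26 = (1)·281 + (-3)·85
85 = 3 × 26 + 7  ⟹  7 = (-3)·281 + (10)·85
26 = 3 × 7 + 5  ⟹  5 = (10)·281 + (-33)·85
7 = 1 × 5 + 2  ⟹  2 = (-13)·281 + (43)·85
5 = 2 × 2 + 1  ⟹  1 = (36)·281 + (-119)·85
So (-119)·85 ≡ 1 (mod 281), i.e. 85^(-1) ≡ -119 ≡ 162 (mod 281).
Check: 85 × 162 = 13770 ≡ 1 (mod 281)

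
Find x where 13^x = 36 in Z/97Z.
16

Baby-step giant-step with step n = ⌈√97⌉ = 10.
Baby steps 13^j mod 97 (j:value) for j=0..9: 0:1, 1:13, 2:72, 3:63, 4:43, 5:74, 6:89, 7:90, 8:6, 9:78.
Giant-step multiplier: 13^(-10) ≡ 13^(96-10) = 13^86 ≡ 86 (mod 97).
Giant steps γ_i = 36·86^i mod 97: γ_0=36, γ_1=89 (in table at j=6).
x = i·n + j = 1·10 + 6 = 16.
Check: 13^16 ≡ 36 (mod 97).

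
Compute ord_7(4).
3

7 is prime, so ord(4) divides φ(7) = 6.
Divisors of 6: 1, 2, 3, 6.
Repeated squaring: 4^1 ≡ 4, 4^2 ≡ 2, 4^4 ≡ 4 (mod 7).
Test 4^d mod 7 for each divisor d in increasing order:
4^1 ≡ 4
4^2 ≡ 2
4^3 = 4^2·4^1 ≡ 1  ← first divisor giving 1
The order is 3.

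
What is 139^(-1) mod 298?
283

gcd(139, 298) = 1, so the inverse exists.
Extended Euclidean algorithm on (298, 139):
298 = 2 × 139 + 20  ⟹  20 = (1)·298 + (-2)·139
139 = 6 × 20 + 19  ⟹  19 = (-6)·298 + (13)·139
20 = 1 × 19 + 1  ⟹  1 = (7)·298 + (-15)·139
So (-15)·139 ≡ 1 (mod 298), i.e. 139^(-1) ≡ -15 ≡ 283 (mod 298).
Check: 139 × 283 = 39337 ≡ 1 (mod 298)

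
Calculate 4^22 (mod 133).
123

Repeated squaring. Binary of 22 = 10110.
4^1 ≡ 4 (mod 133); 4^2 ≡ 16 (mod 133); 4^4 ≡ 123 (mod 133); 4^8 ≡ 100 (mod 133); 4^16 ≡ 25 (mod 133)
4^22 = 4^2 × 4^4 × 4^16 ≡ 123 (mod 133)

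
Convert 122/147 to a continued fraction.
[0; 1, 4, 1, 7, 3]

Euclidean algorithm steps:
122 = 0 × 147 + 122
147 = 1 × 122 + 25
122 = 4 × 25 + 22
25 = 1 × 22 + 3
22 = 7 × 3 + 1
3 = 3 × 1 + 0
Continued fraction: [0; 1, 4, 1, 7, 3]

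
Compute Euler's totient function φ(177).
116

177 = 3 × 59
φ(n) = n × ∏(1 - 1/p) for each prime p dividing n
φ(177) = 177 × (1 - 1/3) × (1 - 1/59) = 116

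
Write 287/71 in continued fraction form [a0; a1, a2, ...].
[4; 23, 1, 2]

Euclidean algorithm steps:
287 = 4 × 71 + 3
71 = 23 × 3 + 2
3 = 1 × 2 + 1
2 = 2 × 1 + 0
Continued fraction: [4; 23, 1, 2]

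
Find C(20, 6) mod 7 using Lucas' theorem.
1

Using Lucas' theorem:
Write n=20 and k=6 in base 7:
n in base 7: [2, 6]
k in base 7: [0, 6]
C(20,6) mod 7 = ∏ C(n_i, k_i) mod 7
Digit binomials (mod 7): C(2,0) = 1; C(6,6) = 1
Product: 1 × 1 = 1 ≡ 1 (mod 7)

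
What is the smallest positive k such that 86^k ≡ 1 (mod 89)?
88

89 is prime, so ord(86) divides φ(89) = 88.
Divisors of 88: 1, 2, 4, 8, 11, 22, 44, 88.
Repeated squaring: 86^1 ≡ 86, 86^2 ≡ 9, 86^4 ≡ 81, 86^8 ≡ 64, 86^16 ≡ 2, 86^32 ≡ 4, 86^64 ≡ 16 (mod 89).
Test 86^d mod 89 for each divisor d in increasing order:
86^1 ≡ 86
86^2 ≡ 9
86^4 ≡ 81
86^8 ≡ 64
86^11 = 86^8·86^2·86^1 ≡ 52
86^22 = 86^16·86^4·86^2 ≡ 34
86^44 = 86^32·86^8·86^4 ≡ 88
86^88 = 86^64·86^16·86^8 ≡ 1  ← first divisor giving 1
The order is 88.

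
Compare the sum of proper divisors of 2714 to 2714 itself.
deficient

Proper divisors of 2714: sum = 1 + 2 + 23 + 46 + 59 + 118 + 1357 = 1606
Since 1606 < 2714, 2714 is deficient.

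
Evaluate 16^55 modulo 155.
1

Repeated squaring. Binary of 55 = 110111.
16^1 ≡ 16 (mod 155); 16^2 ≡ 101 (mod 155); 16^4 ≡ 126 (mod 155); 16^8 ≡ 66 (mod 155); 16^16 ≡ 16 (mod 155); 16^32 ≡ 101 (mod 155)
16^55 = 16^1 × 16^2 × 16^4 × 16^16 × 16^32 ≡ 1 (mod 155)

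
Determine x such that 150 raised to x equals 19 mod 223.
92

Baby-step giant-step with step n = ⌈√223⌉ = 15.
Baby steps 150^j mod 223 (j:value) for j=0..14: 0:1, 1:150, 2:200, 3:118, 4:83, 5:185, 6:98, 7:205, 8:199, 9:191, 10:106, 11:67, 12:15, 13:20, 14:101.
Giant-step multiplier: 150^(-15) ≡ 150^(222-15) = 150^207 ≡ 207 (mod 223).
Giant steps γ_i = 19·207^i mod 223: γ_0=19, γ_1=142, γ_2=181, γ_3=3, γ_4=175, γ_5=99, γ_6=200 (in table at j=2).
x = i·n + j = 6·15 + 2 = 92.
Check: 150^92 ≡ 19 (mod 223).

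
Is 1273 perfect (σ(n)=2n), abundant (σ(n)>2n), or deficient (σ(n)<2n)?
deficient

Proper divisors of 1273: sum = 1 + 19 + 67 = 87
Since 87 < 1273, 1273 is deficient.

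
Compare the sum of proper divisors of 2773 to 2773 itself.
deficient

Proper divisors of 2773: sum = 1 + 47 + 59 = 107
Since 107 < 2773, 2773 is deficient.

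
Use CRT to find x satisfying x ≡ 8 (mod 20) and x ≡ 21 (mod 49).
168

Using Chinese Remainder Theorem:
M = 20 × 49 = 980
M1 = 49, M2 = 20
y1 = 49^(-1) mod 20 = 9
y2 = 20^(-1) mod 49 = 27
x = (8×49×9 + 21×20×27) mod 980 = 168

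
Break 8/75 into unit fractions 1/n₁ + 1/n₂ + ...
1/10 + 1/150

Greedy algorithm:
8/75: ceiling(75/8) = 10, use 1/10
1/150: ceiling(150/1) = 150, use 1/150
Result: 8/75 = 1/10 + 1/150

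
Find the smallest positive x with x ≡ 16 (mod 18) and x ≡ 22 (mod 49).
610

Using Chinese Remainder Theorem:
M = 18 × 49 = 882
M1 = 49, M2 = 18
y1 = 49^(-1) mod 18 = 7
y2 = 18^(-1) mod 49 = 30
x = (16×49×7 + 22×18×30) mod 882 = 610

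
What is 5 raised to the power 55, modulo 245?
180

Repeated squaring. Binary of 55 = 110111.
5^1 ≡ 5 (mod 245); 5^2 ≡ 25 (mod 245); 5^4 ≡ 135 (mod 245); 5^8 ≡ 95 (mod 245); 5^16 ≡ 205 (mod 245); 5^32 ≡ 130 (mod 245)
5^55 = 5^1 × 5^2 × 5^4 × 5^16 × 5^32 ≡ 180 (mod 245)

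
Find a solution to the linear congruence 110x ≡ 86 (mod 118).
x ≡ 4 (mod 59)

gcd(110, 118) = 2, which divides 86, so solutions exist.
Divide through by 2: 55x ≡ 43 (mod 59).
Find 55^(-1) mod 59 by the extended Euclidean algorithm:
59 = 1 × 55 + 4  ⟹  4 = (1)·59 + (-1)·55
55 = 13 × 4 + 3  ⟹  3 = (-13)·59 + (14)·55
4 = 1 × 3 + 1  ⟹  1 = (14)·59 + (-15)·55
So (-15)·55 ≡ 1 (mod 59), i.e. 55^(-1) ≡ -15 ≡ 44 (mod 59).
x ≡ 44 × 43 = 1892 ≡ 4 (mod 59).
Check: 110 × 4 = 440 ≡ 86 (mod 118).
x ≡ 4 (mod 59), giving 2 solutions mod 118.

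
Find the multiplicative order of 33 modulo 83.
41

83 is prime, so ord(33) divides φ(83) = 82.
Divisors of 82: 1, 2, 41, 82.
Repeated squaring: 33^1 ≡ 33, 33^2 ≡ 10, 33^4 ≡ 17, 33^8 ≡ 40, 33^16 ≡ 23, 33^32 ≡ 31, 33^64 ≡ 48 (mod 83).
Test 33^d mod 83 for each divisor d in increasing order:
33^1 ≡ 33
33^2 ≡ 10
33^41 = 33^32·33^8·33^1 ≡ 1  ← first divisor giving 1
The order is 41.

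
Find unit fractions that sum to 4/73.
1/19 + 1/463 + 1/321091 + 1/206198539471

Greedy algorithm:
4/73: ceiling(73/4) = 19, use 1/19
3/1387: ceiling(1387/3) = 463, use 1/463
2/642181: ceiling(642181/2) = 321091, use 1/321091
1/206198539471: ceiling(206198539471/1) = 206198539471, use 1/206198539471
Result: 4/73 = 1/19 + 1/463 + 1/321091 + 1/206198539471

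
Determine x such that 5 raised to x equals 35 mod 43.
36

Baby-step giant-step with step n = ⌈√43⌉ = 7.
Baby steps 5^j mod 43 (j:value) for j=0..6: 0:1, 1:5, 2:25, 3:39, 4:23, 5:29, 6:16.
Giant-step multiplier: 5^(-7) ≡ 5^(42-7) = 5^35 ≡ 7 (mod 43).
Giant steps γ_i = 35·7^i mod 43: γ_0=35, γ_1=30, γ_2=38, γ_3=8, γ_4=13, γ_5=5 (in table at j=1).
x = i·n + j = 5·7 + 1 = 36.
Check: 5^36 ≡ 35 (mod 43).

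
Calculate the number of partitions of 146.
27517052599

p(n) counts ways to write n as a sum of positive integers (order ignored).
Euler's pentagonal recurrence: p(k) = p(k-1) + p(k-2) - p(k-5) - p(k-7) + p(k-12) + p(k-15) - ... (offsets j(3j∓1)/2, signs ++--, p(0)=1, p(<0)=0).
DP table for k = 0..145: p(0)=1, p(1)=1, p(2)=2, p(3)=3, p(4)=5, p(5)=7, p(6)=11, p(7)=15, p(8)=22, p(9)=30, p(10)=42, p(11)=56, p(12)=77, p(13)=101, p(14)=135, p(15)=176, p(16)=231, p(17)=297, p(18)=385, p(19)=490, p(20)=627, p(21)=792, p(22)=1002, p(23)=1255, p(24)=1575, p(25)=1958, p(26)=2436, p(27)=3010, p(28)=3718, p(29)=4565, p(30)=5604, p(31)=6842, p(32)=8349, p(33)=10143, p(34)=12310, p(35)=14883, p(36)=17977, p(37)=21637, p(38)=26015, p(39)=31185, p(40)=37338, p(41)=44583, p(42)=53174, p(43)=63261, p(44)=75175, p(45)=89134, p(46)=105558, p(47)=124754, p(48)=147273, p(49)=173525, p(50)=204226, p(51)=239943, p(52)=281589, p(53)=329931, p(54)=386155, p(55)=451276, p(56)=526823, p(57)=614154, p(58)=715220, p(59)=831820, p(60)=966467, p(61)=1121505, p(62)=1300156, p(63)=1505499, p(64)=1741630, p(65)=2012558, p(66)=2323520, p(67)=2679689, p(68)=3087735, p(69)=3554345, p(70)=4087968, p(71)=4697205, p(72)=5392783, p(73)=6185689, p(74)=7089500, p(75)=8118264, p(76)=9289091, p(77)=10619863, p(78)=12132164, p(79)=13848650, p(80)=15796476, p(81)=18004327, p(82)=20506255, p(83)=23338469, p(84)=26543660, p(85)=30167357, p(86)=34262962, p(87)=38887673, p(88)=44108109, p(89)=49995925, p(90)=56634173, p(91)=64112359, p(92)=72533807, p(93)=82010177, p(94)=92669720, p(95)=104651419, p(96)=118114304, p(97)=133230930, p(98)=150198136, p(99)=169229875, p(100)=190569292, p(101)=214481126, p(102)=241265379, p(103)=271248950, p(104)=304801365, p(105)=342325709, p(106)=384276336, p(107)=431149389, p(108)=483502844, p(109)=541946240, p(110)=607163746, p(111)=679903203, p(112)=761002156, p(113)=851376628, p(114)=952050665, p(115)=1064144451, p(116)=1188908248, p(117)=1327710076, p(118)=1482074143, p(119)=1653668665, p(120)=1844349560, p(121)=2056148051, p(122)=2291320912, p(123)=2552338241, p(124)=2841940500, p(125)=3163127352, p(126)=3519222692, p(127)=3913864295, p(128)=4351078600, p(129)=4835271870, p(130)=5371315400, p(131)=5964539504, p(132)=6620830889, p(133)=7346629512, p(134)=8149040695, p(135)=9035836076, p(136)=10015581680, p(137)=11097645016, p(138)=12292341831, p(139)=13610949895, p(140)=15065878135, p(141)=16670689208, p(142)=18440293320, p(143)=20390982757, p(144)=22540654445, p(145)=24908858009.
Final step: p(146) = p(145) + p(144) - p(141) - p(139) + p(134) + p(131) - p(124) - p(120) + p(111) + p(106) - p(95) - p(89) + p(76) + p(69) - p(54) - p(46) + p(29) + p(20) - p(1)
= 24908858009 + 22540654445 - 16670689208 - 13610949895 + 8149040695 + 5964539504 - 2841940500 - 1844349560 + 679903203 + 384276336 - 104651419 - 49995925 + 9289091 + 3554345 - 386155 - 105558 + 4565 + 627 - 1
= 27517052599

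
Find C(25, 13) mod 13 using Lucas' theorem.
1

Using Lucas' theorem:
Write n=25 and k=13 in base 13:
n in base 13: [1, 12]
k in base 13: [1, 0]
C(25,13) mod 13 = ∏ C(n_i, k_i) mod 13
Digit binomials (mod 13): C(1,1) = 1; C(12,0) = 1
Product: 1 × 1 = 1 ≡ 1 (mod 13)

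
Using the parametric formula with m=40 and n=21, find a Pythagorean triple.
(1159, 1680, 2041)

Euclid's formula: a = m² - n², b = 2mn, c = m² + n²
m = 40, n = 21
a = 40² - 21² = 1600 - 441 = 1159
b = 2 × 40 × 21 = 1680
c = 40² + 21² = 1600 + 441 = 2041
Verification: 1159² + 1680² = 1343281 + 2822400 = 4165681 = 2041² ✓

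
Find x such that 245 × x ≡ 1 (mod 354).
341

gcd(245, 354) = 1, so the inverse exists.
Extended Euclidean algorithm on (354, 245):
354 = 1 × 245 + 109  ⟹  109 = (1)·354 + (-1)·245
245 = 2 × 109 + 27  ⟹  27 = (-2)·354 + (3)·245
109 = 4 × 27 + 1  ⟹  1 = (9)·354 + (-13)·245
So (-13)·245 ≡ 1 (mod 354), i.e. 245^(-1) ≡ -13 ≡ 341 (mod 354).
Check: 245 × 341 = 83545 ≡ 1 (mod 354)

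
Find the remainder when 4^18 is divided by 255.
16

Repeated squaring. Binary of 18 = 10010.
4^1 ≡ 4 (mod 255); 4^2 ≡ 16 (mod 255); 4^4 ≡ 1 (mod 255); 4^8 ≡ 1 (mod 255); 4^16 ≡ 1 (mod 255)
4^18 = 4^2 × 4^16 ≡ 16 (mod 255)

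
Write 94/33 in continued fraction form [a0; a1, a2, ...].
[2; 1, 5, 1, 1, 2]

Euclidean algorithm steps:
94 = 2 × 33 + 28
33 = 1 × 28 + 5
28 = 5 × 5 + 3
5 = 1 × 3 + 2
3 = 1 × 2 + 1
2 = 2 × 1 + 0
Continued fraction: [2; 1, 5, 1, 1, 2]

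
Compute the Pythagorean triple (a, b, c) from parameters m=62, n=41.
(2163, 5084, 5525)

Euclid's formula: a = m² - n², b = 2mn, c = m² + n²
m = 62, n = 41
a = 62² - 41² = 3844 - 1681 = 2163
b = 2 × 62 × 41 = 5084
c = 62² + 41² = 3844 + 1681 = 5525
Verification: 2163² + 5084² = 4678569 + 25847056 = 30525625 = 5525² ✓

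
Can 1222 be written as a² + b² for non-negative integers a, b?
Not possible

Factorization: 1222 = 2 × 13 × 47
By Fermat: n is sum of two squares iff every prime p ≡ 3 (mod 4) appears to even power.
Prime(s) ≡ 3 (mod 4) with odd exponent: [(47, 1)]
Therefore 1222 cannot be expressed as a² + b².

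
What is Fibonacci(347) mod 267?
5

Matrix identity: Q^n = [[F_(n+1), F_n], [F_n, F_(n-1)]] with Q = [[1,1],[1,0]].
n = 347 = 101011011₂. Square-and-multiply, entries mod 267:
Q^1 = [[1,1],[1,0]]
Q^2 = (Q^1)² = [[2,1],[1,1]]
Q^5 = (Q^2)²·Q = [[8,5],[5,3]]
Q^10 = (Q^5)² = [[89,55],[55,34]]
Q^21 = (Q^10)²·Q = [[89,266],[266,90]]
Q^43 = (Q^21)²·Q = [[0,179],[179,88]]
Q^86 = (Q^43)² = [[1,266],[266,2]]
Q^173 = (Q^86)²·Q = [[266,2],[2,264]]
Q^347 = (Q^173)²·Q = [[264,5],[5,259]]
F_347 mod 267 = Q^347[0][1] = 5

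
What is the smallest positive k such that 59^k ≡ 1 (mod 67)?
11

67 is prime, so ord(59) divides φ(67) = 66.
Divisors of 66: 1, 2, 3, 6, 11, 22, 33, 66.
Repeated squaring: 59^1 ≡ 59, 59^2 ≡ 64, 59^4 ≡ 9, 59^8 ≡ 14, 59^16 ≡ 62, 59^32 ≡ 25, 59^64 ≡ 22 (mod 67).
Test 59^d mod 67 for each divisor d in increasing order:
59^1 ≡ 59
59^2 ≡ 64
59^3 = 59^2·59^1 ≡ 24
59^6 = 59^4·59^2 ≡ 40
59^11 = 59^8·59^2·59^1 ≡ 1  ← first divisor giving 1
The order is 11.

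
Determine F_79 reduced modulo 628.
157

Matrix identity: Q^n = [[F_(n+1), F_n], [F_n, F_(n-1)]] with Q = [[1,1],[1,0]].
n = 79 = 1001111₂. Square-and-multiply, entries mod 628:
Q^1 = [[1,1],[1,0]]
Q^2 = (Q^1)² = [[2,1],[1,1]]
Q^4 = (Q^2)² = [[5,3],[3,2]]
Q^9 = (Q^4)²·Q = [[55,34],[34,21]]
Q^19 = (Q^9)²·Q = [[485,413],[413,72]]
Q^39 = (Q^19)²·Q = [[299,106],[106,193]]
Q^79 = (Q^39)²·Q = [[185,157],[157,28]]
F_79 mod 628 = Q^79[0][1] = 157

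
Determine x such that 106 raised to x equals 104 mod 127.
32

Baby-step giant-step with step n = ⌈√127⌉ = 12.
Baby steps 106^j mod 127 (j:value) for j=0..11: 0:1, 1:106, 2:60, 3:10, 4:44, 5:92, 6:100, 7:59, 8:31, 9:111, 10:82, 11:56.
Giant-step multiplier: 106^(-12) ≡ 106^(126-12) = 106^114 ≡ 50 (mod 127).
Giant steps γ_i = 104·50^i mod 127: γ_0=104, γ_1=120, γ_2=31 (in table at j=8).
x = i·n + j = 2·12 + 8 = 32.
Check: 106^32 ≡ 104 (mod 127).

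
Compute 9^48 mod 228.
45

Repeated squaring. Binary of 48 = 110000.
9^1 ≡ 9 (mod 228); 9^2 ≡ 81 (mod 228); 9^4 ≡ 177 (mod 228); 9^8 ≡ 93 (mod 228); 9^16 ≡ 213 (mod 228); 9^32 ≡ 225 (mod 228)
9^48 = 9^16 × 9^32 ≡ 45 (mod 228)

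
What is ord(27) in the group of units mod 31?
10

31 is prime, so ord(27) divides φ(31) = 30.
Divisors of 30: 1, 2, 3, 5, 6, 10, 15, 30.
Repeated squaring: 27^1 ≡ 27, 27^2 ≡ 16, 27^4 ≡ 8, 27^8 ≡ 2, 27^16 ≡ 4 (mod 31).
Test 27^d mod 31 for each divisor d in increasing order:
27^1 ≡ 27
27^2 ≡ 16
27^3 = 27^2·27^1 ≡ 29
27^5 = 27^4·27^1 ≡ 30
27^6 = 27^4·27^2 ≡ 4
27^10 = 27^8·27^2 ≡ 1  ← first divisor giving 1
The order is 10.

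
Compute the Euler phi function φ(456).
144

456 = 2^3 × 3 × 19
φ(n) = n × ∏(1 - 1/p) for each prime p dividing n
φ(456) = 456 × (1 - 1/2) × (1 - 1/3) × (1 - 1/19) = 144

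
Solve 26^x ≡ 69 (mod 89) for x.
6

Baby-step giant-step with step n = ⌈√89⌉ = 10.
Baby steps 26^j mod 89 (j:value) for j=0..9: 0:1, 1:26, 2:53, 3:43, 4:50, 5:54, 6:69, 7:14, 8:8, 9:30.
h = 69 is already in the table at j=6, so x = 6.
Check: 26^6 ≡ 69 (mod 89).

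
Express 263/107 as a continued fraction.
[2; 2, 5, 2, 4]

Euclidean algorithm steps:
263 = 2 × 107 + 49
107 = 2 × 49 + 9
49 = 5 × 9 + 4
9 = 2 × 4 + 1
4 = 4 × 1 + 0
Continued fraction: [2; 2, 5, 2, 4]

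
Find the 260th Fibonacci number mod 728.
437

Matrix identity: Q^n = [[F_(n+1), F_n], [F_n, F_(n-1)]] with Q = [[1,1],[1,0]].
n = 260 = 100000100₂. Square-and-multiply, entries mod 728:
Q^1 = [[1,1],[1,0]]
Q^2 = (Q^1)² = [[2,1],[1,1]]
Q^4 = (Q^2)² = [[5,3],[3,2]]
Q^8 = (Q^4)² = [[34,21],[21,13]]
Q^16 = (Q^8)² = [[141,259],[259,610]]
Q^32 = (Q^16)² = [[330,133],[133,197]]
Q^65 = (Q^32)²·Q = [[120,645],[645,203]]
Q^130 = (Q^65)² = [[177,127],[127,50]]
Q^260 = (Q^130)² = [[138,437],[437,429]]
F_260 mod 728 = Q^260[0][1] = 437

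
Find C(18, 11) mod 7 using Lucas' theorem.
2

Using Lucas' theorem:
Write n=18 and k=11 in base 7:
n in base 7: [2, 4]
k in base 7: [1, 4]
C(18,11) mod 7 = ∏ C(n_i, k_i) mod 7
Digit binomials (mod 7): C(2,1) = 2; C(4,4) = 1
Product: 2 × 1 = 2 ≡ 2 (mod 7)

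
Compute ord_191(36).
19

191 is prime, so ord(36) divides φ(191) = 190.
Divisors of 190: 1, 2, 5, 10, 19, 38, 95, 190.
Repeated squaring: 36^1 ≡ 36, 36^2 ≡ 150, 36^4 ≡ 153, 36^8 ≡ 107, 36^16 ≡ 180, 36^32 ≡ 121, 36^64 ≡ 125, 36^128 ≡ 154 (mod 191).
Test 36^d mod 191 for each divisor d in increasing order:
36^1 ≡ 36
36^2 ≡ 150
36^5 = 36^4·36^1 ≡ 160
36^10 = 36^8·36^2 ≡ 6
36^19 = 36^16·36^2·36^1 ≡ 1  ← first divisor giving 1
The order is 19.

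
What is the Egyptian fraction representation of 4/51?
1/13 + 1/663

Greedy algorithm:
4/51: ceiling(51/4) = 13, use 1/13
1/663: ceiling(663/1) = 663, use 1/663
Result: 4/51 = 1/13 + 1/663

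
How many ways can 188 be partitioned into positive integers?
1398341745571

p(n) counts ways to write n as a sum of positive integers (order ignored).
Euler's pentagonal recurrence: p(k) = p(k-1) + p(k-2) - p(k-5) - p(k-7) + p(k-12) + p(k-15) - ... (offsets j(3j∓1)/2, signs ++--, p(0)=1, p(<0)=0).
DP table for k = 0..187: p(0)=1, p(1)=1, p(2)=2, p(3)=3, p(4)=5, p(5)=7, p(6)=11, p(7)=15, p(8)=22, p(9)=30, p(10)=42, p(11)=56, p(12)=77, p(13)=101, p(14)=135, p(15)=176, p(16)=231, p(17)=297, p(18)=385, p(19)=490, p(20)=627, p(21)=792, p(22)=1002, p(23)=1255, p(24)=1575, p(25)=1958, p(26)=2436, p(27)=3010, p(28)=3718, p(29)=4565, p(30)=5604, p(31)=6842, p(32)=8349, p(33)=10143, p(34)=12310, p(35)=14883, p(36)=17977, p(37)=21637, p(38)=26015, p(39)=31185, p(40)=37338, p(41)=44583, p(42)=53174, p(43)=63261, p(44)=75175, p(45)=89134, p(46)=105558, p(47)=124754, p(48)=147273, p(49)=173525, p(50)=204226, p(51)=239943, p(52)=281589, p(53)=329931, p(54)=386155, p(55)=451276, p(56)=526823, p(57)=614154, p(58)=715220, p(59)=831820, p(60)=966467, p(61)=1121505, p(62)=1300156, p(63)=1505499, p(64)=1741630, p(65)=2012558, p(66)=2323520, p(67)=2679689, p(68)=3087735, p(69)=3554345, p(70)=4087968, p(71)=4697205, p(72)=5392783, p(73)=6185689, p(74)=7089500, p(75)=8118264, p(76)=9289091, p(77)=10619863, p(78)=12132164, p(79)=13848650, p(80)=15796476, p(81)=18004327, p(82)=20506255, p(83)=23338469, p(84)=26543660, p(85)=30167357, p(86)=34262962, p(87)=38887673, p(88)=44108109, p(89)=49995925, p(90)=56634173, p(91)=64112359, p(92)=72533807, p(93)=82010177, p(94)=92669720, p(95)=104651419, p(96)=118114304, p(97)=133230930, p(98)=150198136, p(99)=169229875, p(100)=190569292, p(101)=214481126, p(102)=241265379, p(103)=271248950, p(104)=304801365, p(105)=342325709, p(106)=384276336, p(107)=431149389, p(108)=483502844, p(109)=541946240, p(110)=607163746, p(111)=679903203, p(112)=761002156, p(113)=851376628, p(114)=952050665, p(115)=1064144451, p(116)=1188908248, p(117)=1327710076, p(118)=1482074143, p(119)=1653668665, p(120)=1844349560, p(121)=2056148051, p(122)=2291320912, p(123)=2552338241, p(124)=2841940500, p(125)=3163127352, p(126)=3519222692, p(127)=3913864295, p(128)=4351078600, p(129)=4835271870, p(130)=5371315400, p(131)=5964539504, p(132)=6620830889, p(133)=7346629512, p(134)=8149040695, p(135)=9035836076, p(136)=10015581680, p(137)=11097645016, p(138)=12292341831, p(139)=13610949895, p(140)=15065878135, p(141)=16670689208, p(142)=18440293320, p(143)=20390982757, p(144)=22540654445, p(145)=24908858009, p(146)=27517052599, p(147)=30388671978, p(148)=33549419497, p(149)=37027355200, p(150)=40853235313, p(151)=45060624582, p(152)=49686288421, p(153)=54770336324, p(154)=60356673280, p(155)=66493182097, p(156)=73232243759, p(157)=80630964769, p(158)=88751778802, p(159)=97662728555, p(160)=107438159466, p(161)=118159068427, p(162)=129913904637, p(163)=142798995930, p(164)=156919475295, p(165)=172389800255, p(166)=189334822579, p(167)=207890420102, p(168)=228204732751, p(169)=250438925115, p(170)=274768617130, p(171)=301384802048, p(172)=330495499613, p(173)=362326859895, p(174)=397125074750, p(175)=435157697830, p(176)=476715857290, p(177)=522115831195, p(178)=571701605655, p(179)=625846753120, p(180)=684957390936, p(181)=749474411781, p(182)=819876908323, p(183)=896684817527, p(184)=980462880430, p(185)=1071823774337, p(186)=1171432692373, p(187)=1280011042268.
Final step: p(188) = p(187) + p(186) - p(183) - p(181) + p(176) + p(173) - p(166) - p(162) + p(153) + p(148) - p(137) - p(131) + p(118) + p(111) - p(96) - p(88) + p(71) + p(62) - p(43) - p(33) + p(12) + p(1)
= 1280011042268 + 1171432692373 - 896684817527 - 749474411781 + 476715857290 + 362326859895 - 189334822579 - 129913904637 + 54770336324 + 33549419497 - 11097645016 - 5964539504 + 1482074143 + 679903203 - 118114304 - 44108109 + 4697205 + 1300156 - 63261 - 10143 + 77 + 1
= 1398341745571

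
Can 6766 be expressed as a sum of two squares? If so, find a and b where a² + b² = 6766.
Not possible

Factorization: 6766 = 2 × 17 × 199
By Fermat: n is sum of two squares iff every prime p ≡ 3 (mod 4) appears to even power.
Prime(s) ≡ 3 (mod 4) with odd exponent: [(199, 1)]
Therefore 6766 cannot be expressed as a² + b².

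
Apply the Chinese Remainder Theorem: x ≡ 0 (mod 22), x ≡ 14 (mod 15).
44

Using Chinese Remainder Theorem:
M = 22 × 15 = 330
M1 = 15, M2 = 22
y1 = 15^(-1) mod 22 = 3
y2 = 22^(-1) mod 15 = 13
x = (0×15×3 + 14×22×13) mod 330 = 44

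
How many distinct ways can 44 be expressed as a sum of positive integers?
75175

p(n) counts ways to write n as a sum of positive integers (order ignored).
Euler's pentagonal recurrence: p(k) = p(k-1) + p(k-2) - p(k-5) - p(k-7) + p(k-12) + p(k-15) - ... (offsets j(3j∓1)/2, signs ++--, p(0)=1, p(<0)=0).
DP table for k = 0..43: p(0)=1, p(1)=1, p(2)=2, p(3)=3, p(4)=5, p(5)=7, p(6)=11, p(7)=15, p(8)=22, p(9)=30, p(10)=42, p(11)=56, p(12)=77, p(13)=101, p(14)=135, p(15)=176, p(16)=231, p(17)=297, p(18)=385, p(19)=490, p(20)=627, p(21)=792, p(22)=1002, p(23)=1255, p(24)=1575, p(25)=1958, p(26)=2436, p(27)=3010, p(28)=3718, p(29)=4565, p(30)=5604, p(31)=6842, p(32)=8349, p(33)=10143, p(34)=12310, p(35)=14883, p(36)=17977, p(37)=21637, p(38)=26015, p(39)=31185, p(40)=37338, p(41)=44583, p(42)=53174, p(43)=63261.
Final step: p(44) = p(43) + p(42) - p(39) - p(37) + p(32) + p(29) - p(22) - p(18) + p(9) + p(4)
= 63261 + 53174 - 31185 - 21637 + 8349 + 4565 - 1002 - 385 + 30 + 5
= 75175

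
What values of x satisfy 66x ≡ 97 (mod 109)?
x ≡ 89 (mod 109)

gcd(66, 109) = 1, which divides 97, so solutions exist.
Find 66^(-1) mod 109 by the extended Euclidean algorithm:
109 = 1 × 66 + 43  ⟹  43 = (1)·109 + (-1)·66
66 = 1 × 43 + 23  ⟹  23 = (-1)·109 + (2)·66
43 = 1 × 23 + 20  ⟹  20 = (2)·109 + (-3)·66
23 = 1 × 20 + 3  ⟹  3 = (-3)·109 + (5)·66
20 = 6 × 3 + 2  ⟹  2 = (20)·109 + (-33)·66
3 = 1 × 2 + 1  ⟹  1 = (-23)·109 + (38)·66
So (38)·66 ≡ 1 (mod 109), i.e. 66^(-1) ≡ 38 (mod 109).
x ≡ 38 × 97 = 3686 ≡ 89 (mod 109).
Check: 66 × 89 = 5874 ≡ 97 (mod 109).
Unique solution: x ≡ 89 (mod 109)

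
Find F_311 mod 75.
64

Matrix identity: Q^n = [[F_(n+1), F_n], [F_n, F_(n-1)]] with Q = [[1,1],[1,0]].
n = 311 = 100110111₂. Square-and-multiply, entries mod 75:
Q^1 = [[1,1],[1,0]]
Q^2 = (Q^1)² = [[2,1],[1,1]]
Q^4 = (Q^2)² = [[5,3],[3,2]]
Q^9 = (Q^4)²·Q = [[55,34],[34,21]]
Q^19 = (Q^9)²·Q = [[15,56],[56,34]]
Q^38 = (Q^19)² = [[61,44],[44,17]]
Q^77 = (Q^38)²·Q = [[14,32],[32,57]]
Q^155 = (Q^77)²·Q = [[42,20],[20,22]]
Q^311 = (Q^155)²·Q = [[69,64],[64,5]]
F_311 mod 75 = Q^311[0][1] = 64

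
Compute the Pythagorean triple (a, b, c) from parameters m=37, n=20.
(969, 1480, 1769)

Euclid's formula: a = m² - n², b = 2mn, c = m² + n²
m = 37, n = 20
a = 37² - 20² = 1369 - 400 = 969
b = 2 × 37 × 20 = 1480
c = 37² + 20² = 1369 + 400 = 1769
Verification: 969² + 1480² = 938961 + 2190400 = 3129361 = 1769² ✓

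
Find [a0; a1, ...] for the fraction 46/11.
[4; 5, 2]

Euclidean algorithm steps:
46 = 4 × 11 + 2
11 = 5 × 2 + 1
2 = 2 × 1 + 0
Continued fraction: [4; 5, 2]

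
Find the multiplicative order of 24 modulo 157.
156

157 is prime, so ord(24) divides φ(157) = 156.
Divisors of 156: 1, 2, 3, 4, 6, 12, 13, 26, 39, 52, 78, 156.
Repeated squaring: 24^1 ≡ 24, 24^2 ≡ 105, 24^4 ≡ 35, 24^8 ≡ 126, 24^16 ≡ 19, 24^32 ≡ 47, 24^64 ≡ 11, 24^128 ≡ 121 (mod 157).
Test 24^d mod 157 for each divisor d in increasing order:
24^1 ≡ 24
24^2 ≡ 105
24^3 = 24^2·24^1 ≡ 8
24^4 ≡ 35
24^6 = 24^4·24^2 ≡ 64
24^12 = 24^8·24^4 ≡ 14
24^13 = 24^8·24^4·24^1 ≡ 22
24^26 = 24^16·24^8·24^2 ≡ 13
24^39 = 24^32·24^4·24^2·24^1 ≡ 129
24^52 = 24^32·24^16·24^4 ≡ 12
24^78 = 24^64·24^8·24^4·24^2 ≡ 156
24^156 = 24^128·24^16·24^8·24^4 ≡ 1  ← first divisor giving 1
The order is 156.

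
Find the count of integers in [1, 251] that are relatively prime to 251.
250

251 = 251
φ(n) = n × ∏(1 - 1/p) for each prime p dividing n
φ(251) = 251 × (1 - 1/251) = 250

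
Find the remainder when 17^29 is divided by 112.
33

Repeated squaring. Binary of 29 = 11101.
17^1 ≡ 17 (mod 112); 17^2 ≡ 65 (mod 112); 17^4 ≡ 81 (mod 112); 17^8 ≡ 65 (mod 112); 17^16 ≡ 81 (mod 112)
17^29 = 17^1 × 17^4 × 17^8 × 17^16 ≡ 33 (mod 112)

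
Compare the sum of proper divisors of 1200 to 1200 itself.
abundant

Proper divisors of 1200: sum = 1 + 2 + 3 + 4 + 5 + 6 + 8 + 10 + ... + 240 + 300 + 400 + 600 (29 divisors) = 2644
Since 2644 > 1200, 1200 is abundant.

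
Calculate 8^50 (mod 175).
99

Repeated squaring. Binary of 50 = 110010.
8^1 ≡ 8 (mod 175); 8^2 ≡ 64 (mod 175); 8^4 ≡ 71 (mod 175); 8^8 ≡ 141 (mod 175); 8^16 ≡ 106 (mod 175); 8^32 ≡ 36 (mod 175)
8^50 = 8^2 × 8^16 × 8^32 ≡ 99 (mod 175)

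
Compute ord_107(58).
106

107 is prime, so ord(58) divides φ(107) = 106.
Divisors of 106: 1, 2, 53, 106.
Repeated squaring: 58^1 ≡ 58, 58^2 ≡ 47, 58^4 ≡ 69, 58^8 ≡ 53, 58^16 ≡ 27, 58^32 ≡ 87, 58^64 ≡ 79 (mod 107).
Test 58^d mod 107 for each divisor d in increasing order:
58^1 ≡ 58
58^2 ≡ 47
58^53 = 58^32·58^16·58^4·58^1 ≡ 106
58^106 = 58^64·58^32·58^8·58^2 ≡ 1  ← first divisor giving 1
The order is 106.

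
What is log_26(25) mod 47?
8

Baby-step giant-step with step n = ⌈√47⌉ = 7.
Baby steps 26^j mod 47 (j:value) for j=0..6: 0:1, 1:26, 2:18, 3:45, 4:42, 5:11, 6:4.
Giant-step multiplier: 26^(-7) ≡ 26^(46-7) = 26^39 ≡ 33 (mod 47).
Giant steps γ_i = 25·33^i mod 47: γ_0=25, γ_1=26 (in table at j=1).
x = i·n + j = 1·7 + 1 = 8.
Check: 26^8 ≡ 25 (mod 47).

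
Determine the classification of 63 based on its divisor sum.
deficient

Proper divisors of 63: sum = 1 + 3 + 7 + 9 + 21 = 41
Since 41 < 63, 63 is deficient.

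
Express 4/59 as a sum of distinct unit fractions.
1/15 + 1/885

Greedy algorithm:
4/59: ceiling(59/4) = 15, use 1/15
1/885: ceiling(885/1) = 885, use 1/885
Result: 4/59 = 1/15 + 1/885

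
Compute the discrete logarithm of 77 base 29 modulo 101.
42

Baby-step giant-step with step n = ⌈√101⌉ = 11.
Baby steps 29^j mod 101 (j:value) for j=0..10: 0:1, 1:29, 2:33, 3:48, 4:79, 5:69, 6:82, 7:55, 8:80, 9:98, 10:14.
Giant-step multiplier: 29^(-11) ≡ 29^(100-11) = 29^89 ≡ 51 (mod 101).
Giant steps γ_i = 77·51^i mod 101: γ_0=77, γ_1=89, γ_2=95, γ_3=98 (in table at j=9).
x = i·n + j = 3·11 + 9 = 42.
Check: 29^42 ≡ 77 (mod 101).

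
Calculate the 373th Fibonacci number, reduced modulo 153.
80

Matrix identity: Q^n = [[F_(n+1), F_n], [F_n, F_(n-1)]] with Q = [[1,1],[1,0]].
n = 373 = 101110101₂. Square-and-multiply, entries mod 153:
Q^1 = [[1,1],[1,0]]
Q^2 = (Q^1)² = [[2,1],[1,1]]
Q^5 = (Q^2)²·Q = [[8,5],[5,3]]
Q^11 = (Q^5)²·Q = [[144,89],[89,55]]
Q^23 = (Q^11)²·Q = [[9,46],[46,116]]
Q^46 = (Q^23)² = [[55,89],[89,119]]
Q^93 = (Q^46)²·Q = [[116,83],[83,33]]
Q^186 = (Q^93)² = [[149,127],[127,22]]
Q^373 = (Q^186)²·Q = [[71,80],[80,144]]
F_373 mod 153 = Q^373[0][1] = 80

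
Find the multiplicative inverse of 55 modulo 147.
139

gcd(55, 147) = 1, so the inverse exists.
Extended Euclidean algorithm on (147, 55):
147 = 2 × 55 + 37  ⟹  37 = (1)·147 + (-2)·55
55 = 1 × 37 + 18  ⟹  18 = (-1)·147 + (3)·55
37 = 2 × 18 + 1  ⟹  1 = (3)·147 + (-8)·55
So (-8)·55 ≡ 1 (mod 147), i.e. 55^(-1) ≡ -8 ≡ 139 (mod 147).
Check: 55 × 139 = 7645 ≡ 1 (mod 147)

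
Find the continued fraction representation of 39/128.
[0; 3, 3, 1, 1, 5]

Euclidean algorithm steps:
39 = 0 × 128 + 39
128 = 3 × 39 + 11
39 = 3 × 11 + 6
11 = 1 × 6 + 5
6 = 1 × 5 + 1
5 = 5 × 1 + 0
Continued fraction: [0; 3, 3, 1, 1, 5]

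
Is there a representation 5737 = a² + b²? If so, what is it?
51² + 56² (a=51, b=56)

Factorization: 5737 = 5737
By Fermat: n is sum of two squares iff every prime p ≡ 3 (mod 4) appears to even power.
All primes ≡ 3 (mod 4) appear to even power.
Search a = 0, 1, 2, … for 5737 - a² a perfect square: first hit at a = 51: 5737 - 2601 = 3136 = 56².
5737 = 51² + 56² = 2601 + 3136 ✓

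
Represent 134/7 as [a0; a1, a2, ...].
[19; 7]

Euclidean algorithm steps:
134 = 19 × 7 + 1
7 = 7 × 1 + 0
Continued fraction: [19; 7]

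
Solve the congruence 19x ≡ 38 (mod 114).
x ≡ 2 (mod 6)

gcd(19, 114) = 19, which divides 38, so solutions exist.
Divide through by 19: x ≡ 2 (mod 6).
The coefficient of x is now 1, so x ≡ 2 (mod 6).
Check: 19 × 2 = 38 ≡ 38 (mod 114).
x ≡ 2 (mod 6), giving 19 solutions mod 114.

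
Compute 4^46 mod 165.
136

Repeated squaring. Binary of 46 = 101110.
4^1 ≡ 4 (mod 165); 4^2 ≡ 16 (mod 165); 4^4 ≡ 91 (mod 165); 4^8 ≡ 31 (mod 165); 4^16 ≡ 136 (mod 165); 4^32 ≡ 16 (mod 165)
4^46 = 4^2 × 4^4 × 4^8 × 4^32 ≡ 136 (mod 165)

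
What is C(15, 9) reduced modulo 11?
0

Using Lucas' theorem:
Write n=15 and k=9 in base 11:
n in base 11: [1, 4]
k in base 11: [0, 9]
C(15,9) mod 11 = ∏ C(n_i, k_i) mod 11
Digit binomials (mod 11): C(1,0) = 1; C(4,9) = 0 (k_i > n_i)
Product: 1 × 0 = 0 ≡ 0 (mod 11)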